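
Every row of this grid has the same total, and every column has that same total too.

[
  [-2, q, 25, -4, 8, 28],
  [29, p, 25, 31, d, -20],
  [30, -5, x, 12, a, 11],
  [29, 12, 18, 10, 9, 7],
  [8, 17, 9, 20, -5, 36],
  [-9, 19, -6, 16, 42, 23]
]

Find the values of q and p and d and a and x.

Rows 4 and 5 both sum to 85, so that's the common total.
Row 1 has -2 + 25 − 4 + 8 + 28 = 55; the blank must be 85 − 55 = 30.
Column 2 has 30 − 5 + 12 + 17 + 19 = 73; the blank must be 85 − 73 = 12.
Row 2 has 29 + 12 + 25 + 31 − 20 = 77; the blank must be 85 − 77 = 8.
Column 5 has 8 + 8 + 9 − 5 + 42 = 62; the blank must be 85 − 62 = 23.
Row 3 has 30 − 5 + 12 + 23 + 11 = 71; the blank must be 85 − 71 = 14.

q = 30, p = 12, d = 8, a = 23, x = 14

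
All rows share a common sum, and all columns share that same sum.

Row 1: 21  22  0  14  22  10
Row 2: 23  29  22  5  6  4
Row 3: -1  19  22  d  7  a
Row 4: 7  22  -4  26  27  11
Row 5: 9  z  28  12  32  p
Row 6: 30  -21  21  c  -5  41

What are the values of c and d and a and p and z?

Rows 1 and 2 both sum to 89, so that's the common total.
Row 6 has 30 − 21 + 21 − 5 + 41 = 66; the blank must be 89 − 66 = 23.
Column 4 has 14 + 5 + 26 + 12 + 23 = 80; the blank must be 89 − 80 = 9.
Row 3 has -1 + 19 + 22 + 9 + 7 = 56; the blank must be 89 − 56 = 33.
Column 6 has 10 + 4 + 33 + 11 + 41 = 99; the blank must be 89 − 99 = -10.
Row 5 has 9 + 28 + 12 + 32 − 10 = 71; the blank must be 89 − 71 = 18.

c = 23, d = 9, a = 33, p = -10, z = 18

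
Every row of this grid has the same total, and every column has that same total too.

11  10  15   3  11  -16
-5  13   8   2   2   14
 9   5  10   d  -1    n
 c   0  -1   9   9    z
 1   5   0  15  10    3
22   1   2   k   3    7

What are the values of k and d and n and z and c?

k = -1, d = 6, n = 5, z = 21, c = -4

Rows 1 and 2 both sum to 34, so that's the common total.
The known cells in column 1 total 38, leaving 34 − 38 = -4 for the blank.
The known cells in row 6 total 35, leaving 34 − 35 = -1 for the blank.
The known cells in column 4 total 28, leaving 34 − 28 = 6 for the blank.
The known cells in row 3 total 29, leaving 34 − 29 = 5 for the blank.
The known cells in row 4 total 13, leaving 34 − 13 = 21 for the blank.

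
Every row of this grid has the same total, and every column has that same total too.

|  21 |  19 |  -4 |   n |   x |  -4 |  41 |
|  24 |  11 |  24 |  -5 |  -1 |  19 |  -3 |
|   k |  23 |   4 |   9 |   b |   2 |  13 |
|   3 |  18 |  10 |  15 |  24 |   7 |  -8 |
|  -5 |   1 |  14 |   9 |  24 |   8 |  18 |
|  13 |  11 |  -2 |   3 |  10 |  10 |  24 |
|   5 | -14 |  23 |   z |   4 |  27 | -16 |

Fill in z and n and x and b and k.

z = 40, n = -2, x = -2, b = 10, k = 8

Rows 2 and 4 both sum to 69, so that's the common total.
Column 1: 21 + 24 + 3 − 5 + 13 + 5 = 61, so its missing entry is 69 − 61 = 8.
Row 3: 8 + 23 + 4 + 9 + 2 + 13 = 59, so its missing entry is 69 − 59 = 10.
Column 5: -1 + 10 + 24 + 24 + 10 + 4 = 71, so its missing entry is 69 − 71 = -2.
Row 1: 21 + 19 − 4 − 2 − 4 + 41 = 71, so its missing entry is 69 − 71 = -2.
Row 7: 5 − 14 + 23 + 4 + 27 − 16 = 29, so its missing entry is 69 − 29 = 40.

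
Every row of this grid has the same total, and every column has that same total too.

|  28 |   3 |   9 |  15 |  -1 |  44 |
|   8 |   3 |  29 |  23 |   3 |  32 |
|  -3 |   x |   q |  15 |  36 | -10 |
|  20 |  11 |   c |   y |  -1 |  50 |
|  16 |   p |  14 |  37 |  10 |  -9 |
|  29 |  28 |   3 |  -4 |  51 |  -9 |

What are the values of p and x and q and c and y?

p = 30, x = 23, q = 37, c = 6, y = 12

Rows 1 and 2 both sum to 98, so that's the common total.
Column 4: 15 + 23 + 15 + 37 − 4 = 86, so its missing entry is 98 − 86 = 12.
Row 4: 20 + 11 + 12 − 1 + 50 = 92, so its missing entry is 98 − 92 = 6.
Column 3: 9 + 29 + 6 + 14 + 3 = 61, so its missing entry is 98 − 61 = 37.
Row 3: -3 + 37 + 15 + 36 − 10 = 75, so its missing entry is 98 − 75 = 23.
Row 5: 16 + 14 + 37 + 10 − 9 = 68, so its missing entry is 98 − 68 = 30.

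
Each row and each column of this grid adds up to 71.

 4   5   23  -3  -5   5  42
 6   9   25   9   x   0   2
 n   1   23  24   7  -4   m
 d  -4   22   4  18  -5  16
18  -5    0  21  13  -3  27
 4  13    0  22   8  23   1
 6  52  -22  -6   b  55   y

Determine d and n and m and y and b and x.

d = 20, n = 13, m = 7, y = -24, b = 10, x = 20

The known cells in row 2 total 51, leaving 71 − 51 = 20 for the blank.
The known cells in column 5 total 61, leaving 71 − 61 = 10 for the blank.
The known cells in row 4 total 51, leaving 71 − 51 = 20 for the blank.
The known cells in column 1 total 58, leaving 71 − 58 = 13 for the blank.
The known cells in row 3 total 64, leaving 71 − 64 = 7 for the blank.
The known cells in row 7 total 95, leaving 71 − 95 = -24 for the blank.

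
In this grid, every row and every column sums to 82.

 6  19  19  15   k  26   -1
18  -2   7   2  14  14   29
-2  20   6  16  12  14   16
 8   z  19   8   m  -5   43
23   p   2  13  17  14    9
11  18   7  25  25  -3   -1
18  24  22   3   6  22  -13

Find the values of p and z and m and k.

p = 4, z = -1, m = 10, k = -2

Row 5: 23 + 2 + 13 + 17 + 14 + 9 = 78, so its missing entry is 82 − 78 = 4.
Column 2: 19 − 2 + 20 + 4 + 18 + 24 = 83, so its missing entry is 82 − 83 = -1.
Row 4: 8 − 1 + 19 + 8 − 5 + 43 = 72, so its missing entry is 82 − 72 = 10.
Row 1: 6 + 19 + 19 + 15 + 26 − 1 = 84, so its missing entry is 82 − 84 = -2.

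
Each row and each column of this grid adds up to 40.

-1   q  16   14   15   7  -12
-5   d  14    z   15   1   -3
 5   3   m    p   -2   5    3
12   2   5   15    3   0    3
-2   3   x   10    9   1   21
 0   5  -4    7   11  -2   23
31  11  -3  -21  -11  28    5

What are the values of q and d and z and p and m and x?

The known cells in row 1 total 39, leaving 40 − 39 = 1 for the blank.
The known cells in column 2 total 25, leaving 40 − 25 = 15 for the blank.
The known cells in row 5 total 42, leaving 40 − 42 = -2 for the blank.
The known cells in column 3 total 26, leaving 40 − 26 = 14 for the blank.
The known cells in row 3 total 28, leaving 40 − 28 = 12 for the blank.
The known cells in row 2 total 37, leaving 40 − 37 = 3 for the blank.

q = 1, d = 15, z = 3, p = 12, m = 14, x = -2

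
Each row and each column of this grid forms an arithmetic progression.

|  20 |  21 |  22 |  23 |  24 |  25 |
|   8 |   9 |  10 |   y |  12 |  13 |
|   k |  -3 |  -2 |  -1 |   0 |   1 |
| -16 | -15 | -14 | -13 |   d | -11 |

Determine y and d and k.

y = 11, d = -12, k = -4

Along each row the entries change by 1 per step; down each column they change by -12.
Row 2: from 8 at column 1, stepping by 1 to column 4 gives 11.
Row 4: from -16 at column 1, stepping by 1 to column 5 gives -12.
Row 3: from -3 at column 2, stepping by 1 to column 1 gives -4.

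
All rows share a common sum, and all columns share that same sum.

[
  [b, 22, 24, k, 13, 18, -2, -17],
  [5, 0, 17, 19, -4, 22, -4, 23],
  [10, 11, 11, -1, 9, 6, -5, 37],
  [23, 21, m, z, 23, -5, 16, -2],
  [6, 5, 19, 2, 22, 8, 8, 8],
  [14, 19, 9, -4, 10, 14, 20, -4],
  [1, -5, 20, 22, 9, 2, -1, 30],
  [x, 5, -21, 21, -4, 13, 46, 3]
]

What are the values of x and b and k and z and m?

x = 15, b = 4, k = 16, z = 3, m = -1

Rows 2 and 3 both sum to 78, so that's the common total.
Row 8 has 5 − 21 + 21 − 4 + 13 + 46 + 3 = 63; the blank must be 78 − 63 = 15.
Column 1 has 5 + 10 + 23 + 6 + 14 + 1 + 15 = 74; the blank must be 78 − 74 = 4.
Row 1 has 4 + 22 + 24 + 13 + 18 − 2 − 17 = 62; the blank must be 78 − 62 = 16.
Column 4 has 16 + 19 − 1 + 2 − 4 + 22 + 21 = 75; the blank must be 78 − 75 = 3.
Row 4 has 23 + 21 + 3 + 23 − 5 + 16 − 2 = 79; the blank must be 78 − 79 = -1.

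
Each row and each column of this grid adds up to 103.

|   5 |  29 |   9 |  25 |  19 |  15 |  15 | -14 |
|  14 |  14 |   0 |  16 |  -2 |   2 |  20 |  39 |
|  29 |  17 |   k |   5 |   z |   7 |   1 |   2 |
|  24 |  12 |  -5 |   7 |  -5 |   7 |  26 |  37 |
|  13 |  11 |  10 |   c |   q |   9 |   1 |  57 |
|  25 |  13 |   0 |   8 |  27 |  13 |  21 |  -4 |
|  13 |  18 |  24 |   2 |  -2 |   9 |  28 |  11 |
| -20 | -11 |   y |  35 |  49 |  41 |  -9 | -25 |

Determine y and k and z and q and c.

Column 4 has 25 + 16 + 5 + 7 + 8 + 2 + 35 = 98; the blank must be 103 − 98 = 5.
Row 5 has 13 + 11 + 10 + 5 + 9 + 1 + 57 = 106; the blank must be 103 − 106 = -3.
Column 5 has 19 − 2 − 5 − 3 + 27 − 2 + 49 = 83; the blank must be 103 − 83 = 20.
Row 8 has -20 − 11 + 35 + 49 + 41 − 9 − 25 = 60; the blank must be 103 − 60 = 43.
Row 3 has 29 + 17 + 5 + 20 + 7 + 1 + 2 = 81; the blank must be 103 − 81 = 22.

y = 43, k = 22, z = 20, q = -3, c = 5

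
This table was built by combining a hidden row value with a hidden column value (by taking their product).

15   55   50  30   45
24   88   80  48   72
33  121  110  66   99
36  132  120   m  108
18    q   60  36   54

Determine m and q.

Each row is a constant multiple of every other row — this is a multiplication table with the headers hidden.
Row 4 is 108/45 = 12/5 times row 1, so its entry in column 4 is 30 × 12/5 = 72.
Row 5 is 54/45 = 6/5 times row 1, so its entry in column 2 is 55 × 6/5 = 66.

m = 72, q = 66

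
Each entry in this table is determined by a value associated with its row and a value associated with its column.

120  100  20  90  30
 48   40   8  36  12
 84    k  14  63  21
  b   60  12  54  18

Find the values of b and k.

b = 72, k = 70

Each row is a constant multiple of every other row — this is a multiplication table with the headers hidden.
Row 4 is 18/30 = 3/5 times row 1, so its entry in column 1 is 120 × 3/5 = 72.
Row 3 is 21/30 = 7/10 times row 1, so its entry in column 2 is 100 × 7/10 = 70.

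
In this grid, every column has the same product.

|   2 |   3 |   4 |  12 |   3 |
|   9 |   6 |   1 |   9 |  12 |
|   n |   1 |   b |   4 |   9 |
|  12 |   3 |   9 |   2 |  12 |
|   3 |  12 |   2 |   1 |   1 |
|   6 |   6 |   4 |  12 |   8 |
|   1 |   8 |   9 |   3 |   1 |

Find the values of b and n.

Columns 2 and 4 each multiply to 31104, so every column has product 31104.
Column 3: 4×1×9×2×4×9 = 2592, so the missing entry is 31104 ÷ 2592 = 12.
Column 1: 2×9×12×3×6×1 = 3888, so the missing entry is 31104 ÷ 3888 = 8.

b = 12, n = 8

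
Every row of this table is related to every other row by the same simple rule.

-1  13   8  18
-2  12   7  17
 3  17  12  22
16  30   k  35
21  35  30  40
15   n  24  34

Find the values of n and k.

The difference between any two rows is the same in every column — this is an addition table with the headers hidden.
Row 6 minus row 1 is 34 − 18 = 16, so its entry in column 2 is 13 + 16 = 29.
Row 4 minus row 1 is 35 − 18 = 17, so its entry in column 3 is 8 + 17 = 25.

n = 29, k = 25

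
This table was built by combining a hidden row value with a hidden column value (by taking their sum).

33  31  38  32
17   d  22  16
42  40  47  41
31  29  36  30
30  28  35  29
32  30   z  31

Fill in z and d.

z = 37, d = 15

The difference between any two rows is the same in every column — this is an addition table with the headers hidden.
Row 6 minus row 1 is 32 − 33 = -1, so its entry in column 3 is 38 + (-1) = 37.
Row 2 minus row 1 is 17 − 33 = -16, so its entry in column 2 is 31 + (-16) = 15.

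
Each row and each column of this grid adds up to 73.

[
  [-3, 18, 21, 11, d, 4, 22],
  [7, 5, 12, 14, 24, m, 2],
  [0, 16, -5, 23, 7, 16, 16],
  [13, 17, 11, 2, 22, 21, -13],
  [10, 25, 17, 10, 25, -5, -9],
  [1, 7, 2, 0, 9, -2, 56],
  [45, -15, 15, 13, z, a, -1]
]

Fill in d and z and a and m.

The known cells in row 1 total 73, leaving 73 − 73 = 0 for the blank.
The known cells in column 5 total 87, leaving 73 − 87 = -14 for the blank.
The known cells in row 7 total 43, leaving 73 − 43 = 30 for the blank.
The known cells in row 2 total 64, leaving 73 − 64 = 9 for the blank.

d = 0, z = -14, a = 30, m = 9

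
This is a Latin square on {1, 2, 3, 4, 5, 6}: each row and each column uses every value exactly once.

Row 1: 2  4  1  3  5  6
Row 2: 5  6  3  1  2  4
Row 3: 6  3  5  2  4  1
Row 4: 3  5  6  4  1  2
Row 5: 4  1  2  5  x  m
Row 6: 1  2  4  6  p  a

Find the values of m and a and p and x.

For row 5, column 6: row 5 is missing {3, 6} and column 6 is missing {3, 5}; that leaves 3.
At (row 5, col 5): row 5 already has {1, 2, 3, 4, 5}, so the value is 6.
Cell (6,6): column 6 already has {1, 2, 3, 4, 6} → 5.
At (row 6, col 5): row 6 already has {1, 2, 4, 5, 6}, so the value is 3.

m = 3, a = 5, p = 3, x = 6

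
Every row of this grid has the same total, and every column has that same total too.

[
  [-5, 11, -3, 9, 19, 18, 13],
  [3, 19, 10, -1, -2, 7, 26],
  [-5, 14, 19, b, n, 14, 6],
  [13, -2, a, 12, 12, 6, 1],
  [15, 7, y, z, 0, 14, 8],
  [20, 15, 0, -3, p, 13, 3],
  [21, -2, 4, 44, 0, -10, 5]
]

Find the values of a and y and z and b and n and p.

Rows 1 and 2 both sum to 62, so that's the common total.
The known cells in row 6 total 48, leaving 62 − 48 = 14 for the blank.
The known cells in column 5 total 43, leaving 62 − 43 = 19 for the blank.
The known cells in row 3 total 67, leaving 62 − 67 = -5 for the blank.
The known cells in column 4 total 56, leaving 62 − 56 = 6 for the blank.
The known cells in row 5 total 50, leaving 62 − 50 = 12 for the blank.
The known cells in row 4 total 42, leaving 62 − 42 = 20 for the blank.

a = 20, y = 12, z = 6, b = -5, n = 19, p = 14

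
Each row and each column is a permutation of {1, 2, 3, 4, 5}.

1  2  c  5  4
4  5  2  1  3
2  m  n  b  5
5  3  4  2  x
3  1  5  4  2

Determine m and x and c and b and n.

m = 4, x = 1, c = 3, b = 3, n = 1

For row 3, column 2: column 2 already has {1, 2, 3, 5}; that leaves 4.
For row 4, column 5: row 4 already has {2, 3, 4, 5}; that leaves 1.
For row 3, column 4: column 4 already has {1, 2, 4, 5}; that leaves 3.
For row 1, column 3: row 1 already has {1, 2, 4, 5}; that leaves 3.
For row 3, column 3: row 3 already has {2, 3, 4, 5}; that leaves 1.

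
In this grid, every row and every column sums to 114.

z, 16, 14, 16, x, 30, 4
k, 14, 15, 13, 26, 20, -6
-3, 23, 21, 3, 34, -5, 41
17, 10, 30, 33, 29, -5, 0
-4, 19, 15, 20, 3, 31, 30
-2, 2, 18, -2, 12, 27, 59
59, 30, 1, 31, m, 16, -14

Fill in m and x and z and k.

The known cells in row 2 total 82, leaving 114 − 82 = 32 for the blank.
The known cells in row 7 total 123, leaving 114 − 123 = -9 for the blank.
The known cells in column 5 total 95, leaving 114 − 95 = 19 for the blank.
The known cells in row 1 total 99, leaving 114 − 99 = 15 for the blank.

m = -9, x = 19, z = 15, k = 32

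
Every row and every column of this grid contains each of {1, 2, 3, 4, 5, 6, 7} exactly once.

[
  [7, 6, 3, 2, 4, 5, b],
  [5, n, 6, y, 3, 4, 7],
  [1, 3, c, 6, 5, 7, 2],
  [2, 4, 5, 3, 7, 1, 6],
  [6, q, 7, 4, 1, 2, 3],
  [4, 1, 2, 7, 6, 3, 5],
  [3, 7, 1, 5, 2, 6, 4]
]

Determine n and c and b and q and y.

Cell (5,2): row 5 already has {1, 2, 3, 4, 6, 7} → 5.
Cell (2,2): column 2 already has {1, 3, 4, 5, 6, 7} → 2.
At (row 1, col 7): row 1 already has {2, 3, 4, 5, 6, 7}, so the value is 1.
For row 3, column 3: row 3 already has {1, 2, 3, 5, 6, 7}; that leaves 4.
At (row 2, col 4): row 2 already has {2, 3, 4, 5, 6, 7}, so the value is 1.

n = 2, c = 4, b = 1, q = 5, y = 1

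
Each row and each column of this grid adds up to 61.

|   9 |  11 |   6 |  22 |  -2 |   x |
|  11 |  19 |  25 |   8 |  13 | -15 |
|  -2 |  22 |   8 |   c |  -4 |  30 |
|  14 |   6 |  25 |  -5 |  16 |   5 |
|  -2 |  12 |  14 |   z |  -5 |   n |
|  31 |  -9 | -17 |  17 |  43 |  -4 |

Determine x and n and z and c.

The known cells in row 3 total 54, leaving 61 − 54 = 7 for the blank.
The known cells in row 1 total 46, leaving 61 − 46 = 15 for the blank.
The known cells in column 6 total 31, leaving 61 − 31 = 30 for the blank.
The known cells in row 5 total 49, leaving 61 − 49 = 12 for the blank.

x = 15, n = 30, z = 12, c = 7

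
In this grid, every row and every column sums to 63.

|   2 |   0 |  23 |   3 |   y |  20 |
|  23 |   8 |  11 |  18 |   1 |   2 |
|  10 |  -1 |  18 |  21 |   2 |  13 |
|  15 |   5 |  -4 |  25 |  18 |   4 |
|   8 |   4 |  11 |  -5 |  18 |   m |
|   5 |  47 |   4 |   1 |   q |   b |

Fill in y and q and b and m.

y = 15, q = 9, b = -3, m = 27

Row 5: 8 + 4 + 11 − 5 + 18 = 36, so its missing entry is 63 − 36 = 27.
Column 6: 20 + 2 + 13 + 4 + 27 = 66, so its missing entry is 63 − 66 = -3.
Row 6: 5 + 47 + 4 + 1 − 3 = 54, so its missing entry is 63 − 54 = 9.
Row 1: 2 + 0 + 23 + 3 + 20 = 48, so its missing entry is 63 − 48 = 15.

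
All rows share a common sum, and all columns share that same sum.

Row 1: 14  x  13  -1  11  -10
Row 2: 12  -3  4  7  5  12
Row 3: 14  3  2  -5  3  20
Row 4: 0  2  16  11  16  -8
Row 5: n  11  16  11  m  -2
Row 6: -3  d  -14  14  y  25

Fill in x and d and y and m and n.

Rows 2 and 3 both sum to 37, so that's the common total.
Row 1 has 14 + 13 − 1 + 11 − 10 = 27; the blank must be 37 − 27 = 10.
Column 1 has 14 + 12 + 14 + 0 − 3 = 37; the blank must be 37 − 37 = 0.
Row 5 has 0 + 11 + 16 + 11 − 2 = 36; the blank must be 37 − 36 = 1.
Column 5 has 11 + 5 + 3 + 16 + 1 = 36; the blank must be 37 − 36 = 1.
Row 6 has -3 − 14 + 14 + 1 + 25 = 23; the blank must be 37 − 23 = 14.

x = 10, d = 14, y = 1, m = 1, n = 0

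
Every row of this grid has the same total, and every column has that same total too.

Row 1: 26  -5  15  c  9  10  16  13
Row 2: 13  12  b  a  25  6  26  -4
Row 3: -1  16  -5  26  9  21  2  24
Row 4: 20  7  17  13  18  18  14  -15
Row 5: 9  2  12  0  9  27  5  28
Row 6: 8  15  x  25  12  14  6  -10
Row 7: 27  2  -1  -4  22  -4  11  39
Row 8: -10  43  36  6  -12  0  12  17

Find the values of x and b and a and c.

x = 22, b = -4, a = 18, c = 8

Rows 3 and 4 both sum to 92, so that's the common total.
Row 1: 26 − 5 + 15 + 9 + 10 + 16 + 13 = 84, so its missing entry is 92 − 84 = 8.
Column 4: 8 + 26 + 13 + 0 + 25 − 4 + 6 = 74, so its missing entry is 92 − 74 = 18.
Row 2: 13 + 12 + 18 + 25 + 6 + 26 − 4 = 96, so its missing entry is 92 − 96 = -4.
Row 6: 8 + 15 + 25 + 12 + 14 + 6 − 10 = 70, so its missing entry is 92 − 70 = 22.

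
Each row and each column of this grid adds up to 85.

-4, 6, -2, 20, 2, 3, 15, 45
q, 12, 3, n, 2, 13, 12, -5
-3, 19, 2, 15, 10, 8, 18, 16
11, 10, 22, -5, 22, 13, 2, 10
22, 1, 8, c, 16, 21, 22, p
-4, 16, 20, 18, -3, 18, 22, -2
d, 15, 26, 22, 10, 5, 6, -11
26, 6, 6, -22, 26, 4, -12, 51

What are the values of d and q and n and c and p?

The known cells in row 7 total 73, leaving 85 − 73 = 12 for the blank.
The known cells in column 1 total 60, leaving 85 − 60 = 25 for the blank.
The known cells in row 2 total 62, leaving 85 − 62 = 23 for the blank.
The known cells in column 4 total 71, leaving 85 − 71 = 14 for the blank.
The known cells in row 5 total 104, leaving 85 − 104 = -19 for the blank.

d = 12, q = 25, n = 23, c = 14, p = -19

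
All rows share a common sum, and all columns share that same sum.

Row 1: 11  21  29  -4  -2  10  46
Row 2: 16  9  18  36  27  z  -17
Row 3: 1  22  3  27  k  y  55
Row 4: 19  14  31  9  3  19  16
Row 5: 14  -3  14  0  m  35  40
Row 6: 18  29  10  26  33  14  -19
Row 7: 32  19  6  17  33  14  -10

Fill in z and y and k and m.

z = 22, y = -3, k = 6, m = 11

Rows 1 and 4 both sum to 111, so that's the common total.
The known cells in row 5 total 100, leaving 111 − 100 = 11 for the blank.
The known cells in column 5 total 105, leaving 111 − 105 = 6 for the blank.
The known cells in row 3 total 114, leaving 111 − 114 = -3 for the blank.
The known cells in row 2 total 89, leaving 111 − 89 = 22 for the blank.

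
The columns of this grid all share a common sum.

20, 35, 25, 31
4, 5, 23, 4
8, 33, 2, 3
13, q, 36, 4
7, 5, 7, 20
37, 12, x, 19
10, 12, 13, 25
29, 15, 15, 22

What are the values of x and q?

Columns 1 and 4 both add up to 128, so every column sums to 128.
Column 3: 25 + 23 + 2 + 36 + 7 + 13 + 15 = 121, so the missing entry is 128 − 121 = 7.
Column 2: 35 + 5 + 33 + 5 + 12 + 12 + 15 = 117, so the missing entry is 128 − 117 = 11.

x = 7, q = 11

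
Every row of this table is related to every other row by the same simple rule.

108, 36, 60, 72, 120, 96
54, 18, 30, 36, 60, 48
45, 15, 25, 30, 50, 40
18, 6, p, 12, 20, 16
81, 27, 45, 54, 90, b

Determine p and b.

Each row is a constant multiple of every other row — this is a multiplication table with the headers hidden.
Row 4 is 20/120 = 1/6 times row 1, so its entry in column 3 is 60 × 1/6 = 10.
Row 5 is 90/120 = 3/4 times row 1, so its entry in column 6 is 96 × 3/4 = 72.

p = 10, b = 72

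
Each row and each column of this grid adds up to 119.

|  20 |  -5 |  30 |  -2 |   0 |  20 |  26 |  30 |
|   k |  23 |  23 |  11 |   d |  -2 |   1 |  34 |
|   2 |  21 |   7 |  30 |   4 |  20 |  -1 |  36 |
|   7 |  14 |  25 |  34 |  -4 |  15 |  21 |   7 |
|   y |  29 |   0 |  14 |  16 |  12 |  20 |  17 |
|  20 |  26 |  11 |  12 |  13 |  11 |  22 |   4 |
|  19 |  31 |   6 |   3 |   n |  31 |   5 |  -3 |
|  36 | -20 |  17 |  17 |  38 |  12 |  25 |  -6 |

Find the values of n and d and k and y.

Row 5: 29 + 0 + 14 + 16 + 12 + 20 + 17 = 108, so its missing entry is 119 − 108 = 11.
Column 1: 20 + 2 + 7 + 11 + 20 + 19 + 36 = 115, so its missing entry is 119 − 115 = 4.
Row 7: 19 + 31 + 6 + 3 + 31 + 5 − 3 = 92, so its missing entry is 119 − 92 = 27.
Row 2: 4 + 23 + 23 + 11 − 2 + 1 + 34 = 94, so its missing entry is 119 − 94 = 25.

n = 27, d = 25, k = 4, y = 11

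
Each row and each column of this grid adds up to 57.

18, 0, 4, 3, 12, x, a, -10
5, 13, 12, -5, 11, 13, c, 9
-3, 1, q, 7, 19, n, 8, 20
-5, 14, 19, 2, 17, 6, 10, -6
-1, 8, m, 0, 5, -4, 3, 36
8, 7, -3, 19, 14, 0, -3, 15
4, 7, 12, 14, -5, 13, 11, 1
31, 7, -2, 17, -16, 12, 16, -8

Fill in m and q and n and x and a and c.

Row 5 has -1 + 8 + 0 + 5 − 4 + 3 + 36 = 47; the blank must be 57 − 47 = 10.
Column 3 has 4 + 12 + 19 + 10 − 3 + 12 − 2 = 52; the blank must be 57 − 52 = 5.
Row 2 has 5 + 13 + 12 − 5 + 11 + 13 + 9 = 58; the blank must be 57 − 58 = -1.
Column 7 has -1 + 8 + 10 + 3 − 3 + 11 + 16 = 44; the blank must be 57 − 44 = 13.
Row 1 has 18 + 0 + 4 + 3 + 12 + 13 − 10 = 40; the blank must be 57 − 40 = 17.
Row 3 has -3 + 1 + 5 + 7 + 19 + 8 + 20 = 57; the blank must be 57 − 57 = 0.

m = 10, q = 5, n = 0, x = 17, a = 13, c = -1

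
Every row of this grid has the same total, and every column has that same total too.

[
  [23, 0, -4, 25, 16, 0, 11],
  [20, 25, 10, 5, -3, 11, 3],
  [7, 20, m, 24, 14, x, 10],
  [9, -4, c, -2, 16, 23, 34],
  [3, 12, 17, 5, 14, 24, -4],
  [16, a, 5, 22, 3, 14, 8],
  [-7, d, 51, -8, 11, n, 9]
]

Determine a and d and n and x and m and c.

a = 3, d = 15, n = 0, x = -1, m = -3, c = -5

Rows 1 and 2 both sum to 71, so that's the common total.
Row 6 has 16 + 5 + 22 + 3 + 14 + 8 = 68; the blank must be 71 − 68 = 3.
Column 2 has 0 + 25 + 20 − 4 + 12 + 3 = 56; the blank must be 71 − 56 = 15.
Row 7 has -7 + 15 + 51 − 8 + 11 + 9 = 71; the blank must be 71 − 71 = 0.
Row 4 has 9 − 4 − 2 + 16 + 23 + 34 = 76; the blank must be 71 − 76 = -5.
Column 3 has -4 + 10 − 5 + 17 + 5 + 51 = 74; the blank must be 71 − 74 = -3.
Row 3 has 7 + 20 − 3 + 24 + 14 + 10 = 72; the blank must be 71 − 72 = -1.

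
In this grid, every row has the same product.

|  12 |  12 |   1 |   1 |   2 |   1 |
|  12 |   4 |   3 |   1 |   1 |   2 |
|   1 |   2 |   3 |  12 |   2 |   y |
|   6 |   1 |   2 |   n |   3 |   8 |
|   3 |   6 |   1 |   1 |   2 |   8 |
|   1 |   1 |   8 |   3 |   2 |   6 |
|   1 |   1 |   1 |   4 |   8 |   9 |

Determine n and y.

n = 1, y = 2

Rows 2 and 7 each multiply to 288, so every row has product 288.
Row 4: 6×1×2×3×8 = 288, so the missing entry is 288 ÷ 288 = 1.
Row 3: 1×2×3×12×2 = 144, so the missing entry is 288 ÷ 144 = 2.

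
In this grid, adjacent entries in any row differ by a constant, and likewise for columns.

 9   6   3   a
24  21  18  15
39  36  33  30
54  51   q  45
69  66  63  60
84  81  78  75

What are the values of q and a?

Along each row the entries change by -3 per step; down each column they change by 15.
Row 4: from 54 at column 1, stepping by -3 to column 3 gives 48.
Row 1: from 9 at column 1, stepping by -3 to column 4 gives 0.

q = 48, a = 0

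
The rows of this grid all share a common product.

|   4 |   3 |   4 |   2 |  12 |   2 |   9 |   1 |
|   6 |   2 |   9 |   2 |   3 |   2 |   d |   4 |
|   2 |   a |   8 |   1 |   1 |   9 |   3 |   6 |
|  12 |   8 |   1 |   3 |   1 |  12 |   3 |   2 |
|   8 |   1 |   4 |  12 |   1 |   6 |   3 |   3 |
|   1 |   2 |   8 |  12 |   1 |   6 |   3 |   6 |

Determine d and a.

Rows 1 and 5 each multiply to 20736, so every row has product 20736.
Row 2: 6×2×9×2×3×2×4 = 5184, so the missing entry is 20736 ÷ 5184 = 4.
Row 3: 2×8×1×1×9×3×6 = 2592, so the missing entry is 20736 ÷ 2592 = 8.

d = 4, a = 8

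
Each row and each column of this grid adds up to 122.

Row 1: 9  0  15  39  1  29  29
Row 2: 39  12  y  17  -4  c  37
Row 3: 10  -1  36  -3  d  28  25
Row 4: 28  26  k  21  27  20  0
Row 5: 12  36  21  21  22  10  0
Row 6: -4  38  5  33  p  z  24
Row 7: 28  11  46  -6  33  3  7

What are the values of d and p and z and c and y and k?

Row 3: 10 − 1 + 36 − 3 + 28 + 25 = 95, so its missing entry is 122 − 95 = 27.
Column 5: 1 − 4 + 27 + 27 + 22 + 33 = 106, so its missing entry is 122 − 106 = 16.
Row 6: -4 + 38 + 5 + 33 + 16 + 24 = 112, so its missing entry is 122 − 112 = 10.
Column 6: 29 + 28 + 20 + 10 + 10 + 3 = 100, so its missing entry is 122 − 100 = 22.
Row 2: 39 + 12 + 17 − 4 + 22 + 37 = 123, so its missing entry is 122 − 123 = -1.
Row 4: 28 + 26 + 21 + 27 + 20 + 0 = 122, so its missing entry is 122 − 122 = 0.

d = 27, p = 16, z = 10, c = 22, y = -1, k = 0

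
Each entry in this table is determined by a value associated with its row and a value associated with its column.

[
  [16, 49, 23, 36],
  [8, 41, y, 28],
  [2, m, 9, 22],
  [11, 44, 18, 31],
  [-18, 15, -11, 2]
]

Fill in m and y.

The difference between any two rows is the same in every column — this is an addition table with the headers hidden.
Row 3 minus row 1 is 22 − 36 = -14, so its entry in column 2 is 49 + (-14) = 35.
Row 2 minus row 1 is 28 − 36 = -8, so its entry in column 3 is 23 + (-8) = 15.

m = 35, y = 15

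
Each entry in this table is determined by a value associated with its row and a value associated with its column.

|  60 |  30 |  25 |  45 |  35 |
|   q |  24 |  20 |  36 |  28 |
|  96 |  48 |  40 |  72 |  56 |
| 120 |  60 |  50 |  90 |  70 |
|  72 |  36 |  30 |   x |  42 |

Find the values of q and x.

q = 48, x = 54

Each row is a constant multiple of every other row — this is a multiplication table with the headers hidden.
Row 2 is 24/30 = 4/5 times row 1, so its entry in column 1 is 60 × 4/5 = 48.
Row 5 is 36/30 = 6/5 times row 1, so its entry in column 4 is 45 × 6/5 = 54.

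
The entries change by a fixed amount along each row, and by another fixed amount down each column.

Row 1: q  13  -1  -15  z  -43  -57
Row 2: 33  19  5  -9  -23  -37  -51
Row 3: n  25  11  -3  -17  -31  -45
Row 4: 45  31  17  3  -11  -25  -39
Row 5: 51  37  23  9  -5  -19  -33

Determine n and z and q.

n = 39, z = -29, q = 27

Along each row the entries change by -14 per step; down each column they change by 6.
Row 3: from 25 at column 2, stepping by -14 to column 1 gives 39.
Row 1: from 13 at column 2, stepping by -14 to column 5 gives -29.
Row 1: from 13 at column 2, stepping by -14 to column 1 gives 27.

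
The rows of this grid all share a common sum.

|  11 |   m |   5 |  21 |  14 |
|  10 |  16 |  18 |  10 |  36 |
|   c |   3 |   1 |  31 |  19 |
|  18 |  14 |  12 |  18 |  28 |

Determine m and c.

The complete rows each total 90.
Row 1 is missing 90 − 51 = 39 (since 11 + 5 + 21 + 14 = 51).
Row 3 is missing 90 − 54 = 36 (since 3 + 1 + 31 + 19 = 54).

m = 39, c = 36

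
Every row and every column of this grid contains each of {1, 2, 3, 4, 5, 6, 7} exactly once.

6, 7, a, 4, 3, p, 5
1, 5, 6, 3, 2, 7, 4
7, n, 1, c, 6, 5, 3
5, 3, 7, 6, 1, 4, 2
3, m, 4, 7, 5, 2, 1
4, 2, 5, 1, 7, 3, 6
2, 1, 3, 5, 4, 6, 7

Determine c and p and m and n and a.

c = 2, p = 1, m = 6, n = 4, a = 2

At (row 3, col 4): column 4 already has {1, 3, 4, 5, 6, 7}, so the value is 2.
For row 3, column 2: row 3 already has {1, 2, 3, 5, 6, 7}; that leaves 4.
For row 1, column 3: column 3 already has {1, 3, 4, 5, 6, 7}; that leaves 2.
Cell (1,6): row 1 already has {2, 3, 4, 5, 6, 7} → 1.
For row 5, column 2: row 5 already has {1, 2, 3, 4, 5, 7}; that leaves 6.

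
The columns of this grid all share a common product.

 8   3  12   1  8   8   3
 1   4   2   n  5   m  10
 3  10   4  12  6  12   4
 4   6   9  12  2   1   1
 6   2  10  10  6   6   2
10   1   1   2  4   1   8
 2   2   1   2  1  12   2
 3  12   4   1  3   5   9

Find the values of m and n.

m = 1, n = 6

Columns 1 and 2 each multiply to 34560, so every column has product 34560.
Column 6: 8×12×1×6×1×12×5 = 34560, so the missing entry is 34560 ÷ 34560 = 1.
Column 4: 1×12×12×10×2×2×1 = 5760, so the missing entry is 34560 ÷ 5760 = 6.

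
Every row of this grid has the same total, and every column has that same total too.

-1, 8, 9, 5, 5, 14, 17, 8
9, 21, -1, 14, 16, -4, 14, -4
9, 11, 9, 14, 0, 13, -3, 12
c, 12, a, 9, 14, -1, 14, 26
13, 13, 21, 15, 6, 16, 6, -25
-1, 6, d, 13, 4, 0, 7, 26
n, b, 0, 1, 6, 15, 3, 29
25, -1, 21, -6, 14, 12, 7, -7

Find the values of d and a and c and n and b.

d = 10, a = -4, c = -5, n = 16, b = -5

Rows 1 and 2 both sum to 65, so that's the common total.
Column 2: 8 + 21 + 11 + 12 + 13 + 6 − 1 = 70, so its missing entry is 65 − 70 = -5.
Row 7: -5 + 0 + 1 + 6 + 15 + 3 + 29 = 49, so its missing entry is 65 − 49 = 16.
Column 1: -1 + 9 + 9 + 13 − 1 + 16 + 25 = 70, so its missing entry is 65 − 70 = -5.
Row 4: -5 + 12 + 9 + 14 − 1 + 14 + 26 = 69, so its missing entry is 65 − 69 = -4.
Row 6: -1 + 6 + 13 + 4 + 0 + 7 + 26 = 55, so its missing entry is 65 − 55 = 10.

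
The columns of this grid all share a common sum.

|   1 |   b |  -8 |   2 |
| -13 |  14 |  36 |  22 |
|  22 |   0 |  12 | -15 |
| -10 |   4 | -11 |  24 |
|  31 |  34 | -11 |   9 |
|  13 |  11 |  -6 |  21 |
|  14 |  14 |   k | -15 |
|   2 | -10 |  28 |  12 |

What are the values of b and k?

b = -7, k = 20

Column 1 sums to 60 and so does column 4; that's the common total.
In column 2 the known cells total 67, leaving 60 − 67 = -7.
In column 3 the known cells total 40, leaving 60 − 40 = 20.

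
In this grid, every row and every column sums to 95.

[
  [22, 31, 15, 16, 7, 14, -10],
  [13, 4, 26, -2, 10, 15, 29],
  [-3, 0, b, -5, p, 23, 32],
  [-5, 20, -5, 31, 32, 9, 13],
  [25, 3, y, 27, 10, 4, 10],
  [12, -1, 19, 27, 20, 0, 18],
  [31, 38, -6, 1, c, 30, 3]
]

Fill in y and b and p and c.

Row 7 has 31 + 38 − 6 + 1 + 30 + 3 = 97; the blank must be 95 − 97 = -2.
Column 5 has 7 + 10 + 32 + 10 + 20 − 2 = 77; the blank must be 95 − 77 = 18.
Row 5 has 25 + 3 + 27 + 10 + 4 + 10 = 79; the blank must be 95 − 79 = 16.
Row 3 has -3 + 0 − 5 + 18 + 23 + 32 = 65; the blank must be 95 − 65 = 30.

y = 16, b = 30, p = 18, c = -2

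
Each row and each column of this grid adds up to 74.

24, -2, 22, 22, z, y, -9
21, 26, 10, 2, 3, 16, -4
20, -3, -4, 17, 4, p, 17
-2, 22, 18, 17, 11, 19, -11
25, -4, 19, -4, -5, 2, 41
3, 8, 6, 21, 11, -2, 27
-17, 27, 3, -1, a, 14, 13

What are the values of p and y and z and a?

p = 23, y = 2, z = 15, a = 35

The known cells in row 3 total 51, leaving 74 − 51 = 23 for the blank.
The known cells in row 7 total 39, leaving 74 − 39 = 35 for the blank.
The known cells in column 5 total 59, leaving 74 − 59 = 15 for the blank.
The known cells in row 1 total 72, leaving 74 − 72 = 2 for the blank.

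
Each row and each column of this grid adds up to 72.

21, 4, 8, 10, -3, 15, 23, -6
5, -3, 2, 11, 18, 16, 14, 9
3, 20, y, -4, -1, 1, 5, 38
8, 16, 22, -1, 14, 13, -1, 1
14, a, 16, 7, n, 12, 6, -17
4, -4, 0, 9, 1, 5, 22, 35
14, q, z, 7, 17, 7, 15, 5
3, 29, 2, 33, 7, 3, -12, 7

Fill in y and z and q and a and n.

Column 5: -3 + 18 − 1 + 14 + 1 + 17 + 7 = 53, so its missing entry is 72 − 53 = 19.
Row 3: 3 + 20 − 4 − 1 + 1 + 5 + 38 = 62, so its missing entry is 72 − 62 = 10.
Column 3: 8 + 2 + 10 + 22 + 16 + 0 + 2 = 60, so its missing entry is 72 − 60 = 12.
Row 7: 14 + 12 + 7 + 17 + 7 + 15 + 5 = 77, so its missing entry is 72 − 77 = -5.
Row 5: 14 + 16 + 7 + 19 + 12 + 6 − 17 = 57, so its missing entry is 72 − 57 = 15.

y = 10, z = 12, q = -5, a = 15, n = 19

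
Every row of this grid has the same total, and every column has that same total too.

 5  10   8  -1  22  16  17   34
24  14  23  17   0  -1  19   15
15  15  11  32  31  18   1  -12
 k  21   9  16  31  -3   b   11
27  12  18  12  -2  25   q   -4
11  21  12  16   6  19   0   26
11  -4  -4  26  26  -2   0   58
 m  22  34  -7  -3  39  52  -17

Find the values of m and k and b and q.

Rows 1 and 2 both sum to 111, so that's the common total.
The known cells in row 5 total 88, leaving 111 − 88 = 23 for the blank.
The known cells in row 8 total 120, leaving 111 − 120 = -9 for the blank.
The known cells in column 7 total 112, leaving 111 − 112 = -1 for the blank.
The known cells in row 4 total 84, leaving 111 − 84 = 27 for the blank.

m = -9, k = 27, b = -1, q = 23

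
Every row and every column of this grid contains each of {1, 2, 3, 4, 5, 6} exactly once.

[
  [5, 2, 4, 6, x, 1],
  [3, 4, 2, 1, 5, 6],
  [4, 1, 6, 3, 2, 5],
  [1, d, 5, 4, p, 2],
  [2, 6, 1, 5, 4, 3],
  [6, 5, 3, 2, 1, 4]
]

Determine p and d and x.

For row 4, column 2: column 2 already has {1, 2, 4, 5, 6}; that leaves 3.
At (row 1, col 5): row 1 already has {1, 2, 4, 5, 6}, so the value is 3.
At (row 4, col 5): row 4 already has {1, 2, 3, 4, 5}, so the value is 6.

p = 6, d = 3, x = 3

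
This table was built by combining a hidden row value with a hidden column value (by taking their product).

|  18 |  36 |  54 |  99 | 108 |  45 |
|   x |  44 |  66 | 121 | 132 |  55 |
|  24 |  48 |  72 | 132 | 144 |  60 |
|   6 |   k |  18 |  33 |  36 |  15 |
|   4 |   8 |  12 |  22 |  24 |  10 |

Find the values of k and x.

k = 12, x = 22

Each row is a constant multiple of every other row — this is a multiplication table with the headers hidden.
Row 4 is 18/54 = 1/3 times row 1, so its entry in column 2 is 36 × 1/3 = 12.
Row 2 is 66/54 = 11/9 times row 1, so its entry in column 1 is 18 × 11/9 = 22.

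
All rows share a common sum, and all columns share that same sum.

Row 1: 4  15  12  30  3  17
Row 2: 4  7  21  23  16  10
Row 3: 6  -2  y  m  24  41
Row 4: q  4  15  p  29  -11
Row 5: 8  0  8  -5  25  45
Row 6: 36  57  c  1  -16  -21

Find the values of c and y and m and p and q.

Rows 1 and 2 both sum to 81, so that's the common total.
The known cells in column 1 total 58, leaving 81 − 58 = 23 for the blank.
The known cells in row 4 total 60, leaving 81 − 60 = 21 for the blank.
The known cells in column 4 total 70, leaving 81 − 70 = 11 for the blank.
The known cells in row 3 total 80, leaving 81 − 80 = 1 for the blank.
The known cells in row 6 total 57, leaving 81 − 57 = 24 for the blank.

c = 24, y = 1, m = 11, p = 21, q = 23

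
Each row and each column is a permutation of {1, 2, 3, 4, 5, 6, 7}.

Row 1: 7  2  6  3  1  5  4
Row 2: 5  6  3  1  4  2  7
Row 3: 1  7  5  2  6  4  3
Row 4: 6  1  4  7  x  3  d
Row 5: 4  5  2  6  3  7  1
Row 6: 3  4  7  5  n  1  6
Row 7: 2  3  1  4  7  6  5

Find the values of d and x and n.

d = 2, x = 5, n = 2

For row 6, column 5: row 6 already has {1, 3, 4, 5, 6, 7}; that leaves 2.
Cell (4,5): column 5 already has {1, 2, 3, 4, 6, 7} → 5.
Cell (4,7): row 4 already has {1, 3, 4, 5, 6, 7} → 2.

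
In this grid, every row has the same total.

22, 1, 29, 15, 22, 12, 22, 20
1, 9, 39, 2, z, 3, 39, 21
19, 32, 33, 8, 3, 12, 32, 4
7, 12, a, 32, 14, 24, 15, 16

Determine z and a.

Rows 1 and 3 both add up to 143, so every row sums to 143.
Row 2: 1 + 9 + 39 + 2 + 3 + 39 + 21 = 114, so the missing entry is 143 − 114 = 29.
Row 4: 7 + 12 + 32 + 14 + 24 + 15 + 16 = 120, so the missing entry is 143 − 120 = 23.

z = 29, a = 23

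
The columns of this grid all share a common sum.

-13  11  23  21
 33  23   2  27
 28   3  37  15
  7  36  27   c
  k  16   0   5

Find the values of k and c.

k = 34, c = 21

Column 2 sums to 89 and so does column 3; that's the common total.
In column 1 the known cells total 55, leaving 89 − 55 = 34.
In column 4 the known cells total 68, leaving 89 − 68 = 21.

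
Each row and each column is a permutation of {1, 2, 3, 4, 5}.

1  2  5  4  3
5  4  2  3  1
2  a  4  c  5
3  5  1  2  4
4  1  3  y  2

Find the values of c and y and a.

c = 1, y = 5, a = 3

For row 3, column 2: column 2 already has {1, 2, 4, 5}; that leaves 3.
Cell (3,4): row 3 already has {2, 3, 4, 5} → 1.
For row 5, column 4: row 5 already has {1, 2, 3, 4}; that leaves 5.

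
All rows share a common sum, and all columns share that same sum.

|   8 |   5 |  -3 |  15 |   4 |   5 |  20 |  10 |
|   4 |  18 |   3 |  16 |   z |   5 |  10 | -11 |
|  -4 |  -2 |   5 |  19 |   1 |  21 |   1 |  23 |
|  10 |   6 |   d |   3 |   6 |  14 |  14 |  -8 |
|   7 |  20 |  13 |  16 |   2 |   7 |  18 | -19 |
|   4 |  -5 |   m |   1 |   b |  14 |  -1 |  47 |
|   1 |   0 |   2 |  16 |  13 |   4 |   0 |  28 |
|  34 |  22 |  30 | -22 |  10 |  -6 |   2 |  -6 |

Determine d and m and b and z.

Rows 1 and 3 both sum to 64, so that's the common total.
Row 4: 10 + 6 + 3 + 6 + 14 + 14 − 8 = 45, so its missing entry is 64 − 45 = 19.
Row 2: 4 + 18 + 3 + 16 + 5 + 10 − 11 = 45, so its missing entry is 64 − 45 = 19.
Column 5: 4 + 19 + 1 + 6 + 2 + 13 + 10 = 55, so its missing entry is 64 − 55 = 9.
Row 6: 4 − 5 + 1 + 9 + 14 − 1 + 47 = 69, so its missing entry is 64 − 69 = -5.

d = 19, m = -5, b = 9, z = 19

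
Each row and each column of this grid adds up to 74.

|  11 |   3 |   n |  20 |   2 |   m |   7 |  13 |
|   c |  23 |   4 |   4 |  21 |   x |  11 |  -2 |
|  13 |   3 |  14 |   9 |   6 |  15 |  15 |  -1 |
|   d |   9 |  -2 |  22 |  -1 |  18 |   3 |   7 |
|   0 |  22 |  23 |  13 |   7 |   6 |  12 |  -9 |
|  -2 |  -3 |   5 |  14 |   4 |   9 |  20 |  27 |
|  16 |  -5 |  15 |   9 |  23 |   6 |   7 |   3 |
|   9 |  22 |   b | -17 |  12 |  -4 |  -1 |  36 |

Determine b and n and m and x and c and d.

b = 17, n = -2, m = 20, x = 4, c = 9, d = 18

The known cells in row 4 total 56, leaving 74 − 56 = 18 for the blank.
The known cells in row 8 total 57, leaving 74 − 57 = 17 for the blank.
The known cells in column 3 total 76, leaving 74 − 76 = -2 for the blank.
The known cells in row 1 total 54, leaving 74 − 54 = 20 for the blank.
The known cells in column 6 total 70, leaving 74 − 70 = 4 for the blank.
The known cells in row 2 total 65, leaving 74 − 65 = 9 for the blank.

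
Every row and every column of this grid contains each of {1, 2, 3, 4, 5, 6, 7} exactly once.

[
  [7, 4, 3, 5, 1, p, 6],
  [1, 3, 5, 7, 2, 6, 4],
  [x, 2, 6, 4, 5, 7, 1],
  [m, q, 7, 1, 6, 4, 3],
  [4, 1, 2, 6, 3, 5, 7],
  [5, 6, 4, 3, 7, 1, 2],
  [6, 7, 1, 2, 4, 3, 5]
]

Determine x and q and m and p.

x = 3, q = 5, m = 2, p = 2

For row 4, column 2: column 2 already has {1, 2, 3, 4, 6, 7}; that leaves 5.
Cell (3,1): row 3 already has {1, 2, 4, 5, 6, 7} → 3.
For row 1, column 6: row 1 already has {1, 3, 4, 5, 6, 7}; that leaves 2.
Cell (4,1): row 4 already has {1, 3, 4, 5, 6, 7} → 2.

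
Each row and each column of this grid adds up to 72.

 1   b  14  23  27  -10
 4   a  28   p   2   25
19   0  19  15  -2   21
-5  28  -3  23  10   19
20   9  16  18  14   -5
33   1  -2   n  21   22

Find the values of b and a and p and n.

b = 17, a = 17, p = -4, n = -3

The known cells in row 1 total 55, leaving 72 − 55 = 17 for the blank.
The known cells in row 6 total 75, leaving 72 − 75 = -3 for the blank.
The known cells in column 2 total 55, leaving 72 − 55 = 17 for the blank.
The known cells in row 2 total 76, leaving 72 − 76 = -4 for the blank.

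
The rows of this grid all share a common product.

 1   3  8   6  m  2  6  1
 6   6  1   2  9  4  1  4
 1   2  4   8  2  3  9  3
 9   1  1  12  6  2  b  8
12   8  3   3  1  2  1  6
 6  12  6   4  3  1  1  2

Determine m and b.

m = 6, b = 1

Rows 2 and 3 each multiply to 10368, so every row has product 10368.
Row 1: 1×3×8×6×2×6×1 = 1728, so the missing entry is 10368 ÷ 1728 = 6.
Row 4: 9×1×1×12×6×2×8 = 10368, so the missing entry is 10368 ÷ 10368 = 1.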